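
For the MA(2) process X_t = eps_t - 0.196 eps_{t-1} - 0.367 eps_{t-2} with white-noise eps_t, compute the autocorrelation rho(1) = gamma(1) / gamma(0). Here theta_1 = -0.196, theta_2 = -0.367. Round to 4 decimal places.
\rho(1) = -0.1058

For an MA(q) process with theta_0 = 1, the autocovariance is
  gamma(k) = sigma^2 * sum_{i=0..q-k} theta_i * theta_{i+k},
and rho(k) = gamma(k) / gamma(0). Sigma^2 cancels.
  numerator   = (1)*(-0.196) + (-0.196)*(-0.367) = -0.124068.
  denominator = (1)^2 + (-0.196)^2 + (-0.367)^2 = 1.173105.
  rho(1) = -0.124068 / 1.173105 = -0.1058.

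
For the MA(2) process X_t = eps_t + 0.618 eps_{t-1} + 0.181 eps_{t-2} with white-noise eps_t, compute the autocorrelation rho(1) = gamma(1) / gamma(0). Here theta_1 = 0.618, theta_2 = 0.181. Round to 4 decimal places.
\rho(1) = 0.5159

For an MA(q) process with theta_0 = 1, the autocovariance is
  gamma(k) = sigma^2 * sum_{i=0..q-k} theta_i * theta_{i+k},
and rho(k) = gamma(k) / gamma(0). Sigma^2 cancels.
  numerator   = (1)*(0.618) + (0.618)*(0.181) = 0.729858.
  denominator = (1)^2 + (0.618)^2 + (0.181)^2 = 1.414685.
  rho(1) = 0.729858 / 1.414685 = 0.5159.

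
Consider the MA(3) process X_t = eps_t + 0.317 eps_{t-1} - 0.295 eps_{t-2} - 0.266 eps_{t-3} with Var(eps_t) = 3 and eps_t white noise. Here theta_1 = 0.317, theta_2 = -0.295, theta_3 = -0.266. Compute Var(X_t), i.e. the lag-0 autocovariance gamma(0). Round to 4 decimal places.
\gamma(0) = 3.7748

For an MA(q) process X_t = eps_t + sum_i theta_i eps_{t-i} with
Var(eps_t) = sigma^2, the variance is
  gamma(0) = sigma^2 * (1 + sum_i theta_i^2).
  sum_i theta_i^2 = (0.317)^2 + (-0.295)^2 + (-0.266)^2 = 0.100489 + 0.087025 + 0.070756 = 0.25827.
  gamma(0) = 3 * (1 + 0.25827) = 3 * 1.25827 = 3.77481, which rounds to 3.7748.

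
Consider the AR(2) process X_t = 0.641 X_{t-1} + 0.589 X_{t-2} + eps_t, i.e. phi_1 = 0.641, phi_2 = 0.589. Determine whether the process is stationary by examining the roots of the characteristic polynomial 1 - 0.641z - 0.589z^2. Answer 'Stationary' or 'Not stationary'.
\text{Not stationary}

The AR(p) characteristic polynomial is P(z) = 1 - 0.641z - 0.589z^2.
Stationarity requires all roots to lie outside the unit circle, i.e. |z| > 1 for every root.
Set 1 + (-0.641) z + (-0.589) z^2 = 0, i.e. a z^2 + b z + c = 0 with a = -0.589, b = -0.641, c = 1.
Discriminant D = b^2 - 4ac = (-0.641)^2 - 4*(-0.589)*1 = 0.410881 - (-2.356) = 2.766881.
D >= 0, so the roots are real: z = (-b +/- sqrt(D)) / (2a) = (0.641 +/- 1.663394) / (-1.178).
  z_1 = (0.641 + 1.663394) / (-1.178) = -1.9562,   |z_1| = 1.9562.
  z_2 = (0.641 - 1.663394) / (-1.178) = 0.8679,   |z_2| = 0.8679.
Moduli of all roots: 1.9562, 0.8679.
All moduli strictly greater than 1? No.
Verdict: Not stationary.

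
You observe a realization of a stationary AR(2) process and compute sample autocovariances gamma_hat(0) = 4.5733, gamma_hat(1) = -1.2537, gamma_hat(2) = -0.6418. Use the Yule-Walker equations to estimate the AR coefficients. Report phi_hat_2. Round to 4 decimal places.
\hat\phi_{2} = -0.2330

The Yule-Walker equations for an AR(p) process read, in matrix form,
  Gamma_p phi = r_p,   with   (Gamma_p)_{ij} = gamma(|i - j|),
                       (r_p)_i = gamma(i),   i,j = 1..p.
Substitute the sample gammas (Toeplitz matrix and right-hand side of size 2):
  Gamma_p = [[4.5733, -1.2537], [-1.2537, 4.5733]]
  r_p     = [-1.2537, -0.6418]
Written out:
  4.5733 phi_1 - 1.2537 phi_2 = -1.2537
  -1.2537 phi_1 + 4.5733 phi_2 = -0.6418
Solve by Cramer's rule:
  det = gamma(0)^2 - gamma(1)^2 = (4.5733)^2 - (-1.2537)^2 = 20.91507289 - 1.57176369 = 19.3433092
  phi_hat_1 = [gamma(1) gamma(0) - gamma(1) gamma(2)] / det = [(-1.2537)(4.5733) - (-1.2537)(-0.6418)] / 19.3433092 = -6.53817087 / 19.3433092 = -0.338
  phi_hat_2 = [gamma(0) gamma(2) - gamma(1)^2] / det = [(4.5733)(-0.6418) - (-1.2537)^2] / 19.3433092 = -4.50690763 / 19.3433092 = -0.233
So phi_hat = [-0.3380, -0.2330].
Therefore phi_hat_2 = -0.2330.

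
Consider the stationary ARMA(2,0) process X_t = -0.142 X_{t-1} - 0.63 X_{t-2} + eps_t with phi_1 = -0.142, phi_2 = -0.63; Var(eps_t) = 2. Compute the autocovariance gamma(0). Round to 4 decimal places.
\gamma(0) = 3.3416

Multiply the model equation by X_{t-k} and take expectations. With theta_0 = psi_0 = 1 and psi_j the MA(infinity) weights, this gives
  gamma(k) - sum_i phi_i gamma(k-i) = c_k,
  c_k = sigma^2 * sum_{j=k..q} theta_j psi_{j-k}   (c_k = 0 for k > q),
using gamma(-m) = gamma(m).
Pure AR (q = 0): c_0 = sigma^2 = 2, c_k = 0 for k >= 1.
Equations for k = 0, 1, 2 (AR order 2, c_2 = 0):
  (E0) gamma(0) = phi_1 gamma(1) + phi_2 gamma(2) + c_0
  (E1) gamma(1) = phi_1 gamma(0) + phi_2 gamma(1) + c_1
  (E2) gamma(2) = phi_1 gamma(1) + phi_2 gamma(0)
From (E1): gamma(1) = A gamma(0) + B with
  A = phi_1 / (1 - phi_2) = -0.142 / 1.63 = -0.087117,   B = c_1 / (1 - phi_2) = 0 / 1.63 = 0.
Insert (E2) into (E0): gamma(0) (1 - phi_2^2) = phi_1 (1 + phi_2) gamma(1) + c_0.
  phi_1 (1 + phi_2) = (-0.142)(0.37) = -0.05254,   1 - phi_2^2 = 0.6031.
Replace gamma(1) by A gamma(0) + B and collect gamma(0):
  gamma(0) [0.6031 - (-0.05254)(-0.087117)] = c_0 = 2
  gamma(0) * 0.598523 = 2
  gamma(0) = 2 / 0.598523 = 3.34156.
Therefore gamma(0) = 3.3416 (to 4 decimal places).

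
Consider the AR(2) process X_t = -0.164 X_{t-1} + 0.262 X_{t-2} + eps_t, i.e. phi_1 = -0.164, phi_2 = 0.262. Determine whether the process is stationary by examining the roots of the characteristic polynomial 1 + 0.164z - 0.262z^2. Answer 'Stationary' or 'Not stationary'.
\text{Stationary}

The AR(p) characteristic polynomial is P(z) = 1 + 0.164z - 0.262z^2.
Stationarity requires all roots to lie outside the unit circle, i.e. |z| > 1 for every root.
Set 1 + (0.164) z + (-0.262) z^2 = 0, i.e. a z^2 + b z + c = 0 with a = -0.262, b = 0.164, c = 1.
Discriminant D = b^2 - 4ac = (0.164)^2 - 4*(-0.262)*1 = 0.026896 - (-1.048) = 1.074896.
D >= 0, so the roots are real: z = (-b +/- sqrt(D)) / (2a) = (-0.164 +/- 1.036772) / (-0.524).
  z_1 = (-0.164 + 1.036772) / (-0.524) = -1.6656,   |z_1| = 1.6656.
  z_2 = (-0.164 - 1.036772) / (-0.524) = 2.2915,   |z_2| = 2.2915.
Moduli of all roots: 1.6656, 2.2915.
All moduli strictly greater than 1? Yes.
Verdict: Stationary.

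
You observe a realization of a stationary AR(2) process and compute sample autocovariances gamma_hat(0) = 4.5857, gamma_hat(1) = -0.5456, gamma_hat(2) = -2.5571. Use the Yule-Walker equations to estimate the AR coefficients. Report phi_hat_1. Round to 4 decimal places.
\hat\phi_{1} = -0.1880

The Yule-Walker equations for an AR(p) process read, in matrix form,
  Gamma_p phi = r_p,   with   (Gamma_p)_{ij} = gamma(|i - j|),
                       (r_p)_i = gamma(i),   i,j = 1..p.
Substitute the sample gammas (Toeplitz matrix and right-hand side of size 2):
  Gamma_p = [[4.5857, -0.5456], [-0.5456, 4.5857]]
  r_p     = [-0.5456, -2.5571]
Written out:
  4.5857 phi_1 - 0.5456 phi_2 = -0.5456
  -0.5456 phi_1 + 4.5857 phi_2 = -2.5571
Solve by Cramer's rule:
  det = gamma(0)^2 - gamma(1)^2 = (4.5857)^2 - (-0.5456)^2 = 21.02864449 - 0.29767936 = 20.73096513
  phi_hat_1 = [gamma(1) gamma(0) - gamma(1) gamma(2)] / det = [(-0.5456)(4.5857) - (-0.5456)(-2.5571)] / 20.73096513 = -3.89711168 / 20.73096513 = -0.188
  phi_hat_2 = [gamma(0) gamma(2) - gamma(1)^2] / det = [(4.5857)(-2.5571) - (-0.5456)^2] / 20.73096513 = -12.02377283 / 20.73096513 = -0.58
So phi_hat = [-0.1880, -0.5800].
Therefore phi_hat_1 = -0.1880.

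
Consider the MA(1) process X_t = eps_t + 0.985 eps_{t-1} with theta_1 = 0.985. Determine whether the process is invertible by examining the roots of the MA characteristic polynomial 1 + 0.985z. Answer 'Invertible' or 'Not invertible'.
\text{Invertible}

The MA(q) characteristic polynomial is P(z) = 1 + 0.985z.
Invertibility requires all roots to lie outside the unit circle, i.e. |z| > 1 for every root.
This is linear in z: 1 + (0.985) z = 0  =>  z = -1/(0.985) = -1.015228,  |z| = 1.015228.
Moduli of all roots: 1.0152.
All moduli strictly greater than 1? Yes.
Verdict: Invertible.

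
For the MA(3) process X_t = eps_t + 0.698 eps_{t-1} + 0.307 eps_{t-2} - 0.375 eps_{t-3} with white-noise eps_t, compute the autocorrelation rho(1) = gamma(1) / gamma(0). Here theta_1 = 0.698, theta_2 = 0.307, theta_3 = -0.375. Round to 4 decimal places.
\rho(1) = 0.4629

For an MA(q) process with theta_0 = 1, the autocovariance is
  gamma(k) = sigma^2 * sum_{i=0..q-k} theta_i * theta_{i+k},
and rho(k) = gamma(k) / gamma(0). Sigma^2 cancels.
  numerator   = (1)*(0.698) + (0.698)*(0.307) + (0.307)*(-0.375) = 0.797161.
  denominator = (1)^2 + (0.698)^2 + (0.307)^2 + (-0.375)^2 = 1.722078.
  rho(1) = 0.797161 / 1.722078 = 0.4629.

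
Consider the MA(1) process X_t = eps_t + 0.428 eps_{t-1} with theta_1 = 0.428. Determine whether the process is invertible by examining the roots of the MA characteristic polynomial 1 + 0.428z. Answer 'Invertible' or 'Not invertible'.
\text{Invertible}

The MA(q) characteristic polynomial is P(z) = 1 + 0.428z.
Invertibility requires all roots to lie outside the unit circle, i.e. |z| > 1 for every root.
This is linear in z: 1 + (0.428) z = 0  =>  z = -1/(0.428) = -2.336449,  |z| = 2.336449.
Moduli of all roots: 2.3364.
All moduli strictly greater than 1? Yes.
Verdict: Invertible.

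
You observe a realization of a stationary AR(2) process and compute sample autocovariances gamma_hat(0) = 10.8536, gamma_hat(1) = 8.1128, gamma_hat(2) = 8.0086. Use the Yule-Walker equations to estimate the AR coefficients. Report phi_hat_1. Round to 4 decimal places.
\hat\phi_{1} = 0.4440

The Yule-Walker equations for an AR(p) process read, in matrix form,
  Gamma_p phi = r_p,   with   (Gamma_p)_{ij} = gamma(|i - j|),
                       (r_p)_i = gamma(i),   i,j = 1..p.
Substitute the sample gammas (Toeplitz matrix and right-hand side of size 2):
  Gamma_p = [[10.8536, 8.1128], [8.1128, 10.8536]]
  r_p     = [8.1128, 8.0086]
Written out:
  10.8536 phi_1 + 8.1128 phi_2 = 8.1128
  8.1128 phi_1 + 10.8536 phi_2 = 8.0086
Solve by Cramer's rule:
  det = gamma(0)^2 - gamma(1)^2 = (10.8536)^2 - (8.1128)^2 = 117.80063296 - 65.81752384 = 51.98310912
  phi_hat_1 = [gamma(1) gamma(0) - gamma(1) gamma(2)] / det = [(8.1128)(10.8536) - (8.1128)(8.0086)] / 51.98310912 = 23.080916 / 51.98310912 = 0.444
  phi_hat_2 = [gamma(0) gamma(2) - gamma(1)^2] / det = [(10.8536)(8.0086) - (8.1128)^2] / 51.98310912 = 21.10461712 / 51.98310912 = 0.406
So phi_hat = [0.4440, 0.4060].
Therefore phi_hat_1 = 0.4440.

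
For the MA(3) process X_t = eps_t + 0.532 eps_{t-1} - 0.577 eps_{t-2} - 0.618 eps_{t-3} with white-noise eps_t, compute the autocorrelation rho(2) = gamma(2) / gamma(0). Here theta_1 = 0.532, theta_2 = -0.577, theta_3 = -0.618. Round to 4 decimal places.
\rho(2) = -0.4534

For an MA(q) process with theta_0 = 1, the autocovariance is
  gamma(k) = sigma^2 * sum_{i=0..q-k} theta_i * theta_{i+k},
and rho(k) = gamma(k) / gamma(0). Sigma^2 cancels.
  numerator   = (1)*(-0.577) + (0.532)*(-0.618) = -0.905776.
  denominator = (1)^2 + (0.532)^2 + (-0.577)^2 + (-0.618)^2 = 1.997877.
  rho(2) = -0.905776 / 1.997877 = -0.4534.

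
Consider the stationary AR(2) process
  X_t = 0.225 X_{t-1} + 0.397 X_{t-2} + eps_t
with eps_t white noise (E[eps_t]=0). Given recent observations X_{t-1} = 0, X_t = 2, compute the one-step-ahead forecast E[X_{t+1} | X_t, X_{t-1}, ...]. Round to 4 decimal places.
E[X_{t+1} \mid \mathcal F_t] = 0.4500

For an AR(p) model X_t = c + sum_i phi_i X_{t-i} + eps_t, the
one-step-ahead conditional mean is
  E[X_{t+1} | X_t, ...] = c + sum_i phi_i X_{t+1-i}.
Substitute known values:
  E[X_{t+1} | ...] = (0.225) * (2) + (0.397) * (0)
                   = 0.4500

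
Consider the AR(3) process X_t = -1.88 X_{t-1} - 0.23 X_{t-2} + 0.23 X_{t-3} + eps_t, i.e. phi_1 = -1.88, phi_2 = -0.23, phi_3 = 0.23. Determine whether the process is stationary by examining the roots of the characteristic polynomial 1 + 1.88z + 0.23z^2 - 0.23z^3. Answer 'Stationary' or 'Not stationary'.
\text{Not stationary}

The AR(p) characteristic polynomial is P(z) = 1 + 1.88z + 0.23z^2 - 0.23z^3.
Stationarity requires all roots to lie outside the unit circle, i.e. |z| > 1 for every root.
Degree 3: look for a simple real root z0 first, then factor out (1 - z/z0) and solve the remaining quadratic.
Testing z0 = -2: P(-2) = 1 + (1.88)(-2) + (0.23)(-2)^2 + (-0.23)(-2)^3
  = 1 + (-3.76) + (0.92) + (1.84) = 0.  So z_0 = -2 is a root, |z_0| = 2.
Divide out the factor (1 + 0.5 z) = (1 - z/z0) (since 1/z0 = -0.5):
  P(z) = (1 + 0.5 z)(1 + (1.38) z + (-0.46) z^2)
  [check: z-coef 1.38 - (-0.5) = 1.88; z^2-coef -0.46 - (-0.5)(1.38) = 0.23; z^3-coef -(-0.5)(-0.46) = -0.23.]
Remaining roots from the quadratic factor 1 + (1.38) z + (-0.46) z^2:
  Set 1 + (1.38) z + (-0.46) z^2 = 0, i.e. a z^2 + b z + c = 0 with a = -0.46, b = 1.38, c = 1.
  Discriminant D = b^2 - 4ac = (1.38)^2 - 4*(-0.46)*1 = 1.9044 - (-1.84) = 3.7444.
  D >= 0, so the roots are real: z = (-b +/- sqrt(D)) / (2a) = (-1.38 +/- 1.935045) / (-0.92).
    z_1 = (-1.38 + 1.935045) / (-0.92) = -0.6033,   |z_1| = 0.6033.
    z_2 = (-1.38 - 1.935045) / (-0.92) = 3.6033,   |z_2| = 3.6033.
Moduli of all roots: 2.0000, 0.6033, 3.6033.
All moduli strictly greater than 1? No.
Verdict: Not stationary.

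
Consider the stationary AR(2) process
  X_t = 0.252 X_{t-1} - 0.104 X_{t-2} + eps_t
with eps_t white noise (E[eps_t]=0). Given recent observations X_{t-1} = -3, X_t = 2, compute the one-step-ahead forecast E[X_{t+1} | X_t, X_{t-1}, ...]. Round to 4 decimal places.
E[X_{t+1} \mid \mathcal F_t] = 0.8160

For an AR(p) model X_t = c + sum_i phi_i X_{t-i} + eps_t, the
one-step-ahead conditional mean is
  E[X_{t+1} | X_t, ...] = c + sum_i phi_i X_{t+1-i}.
Substitute known values:
  E[X_{t+1} | ...] = (0.252) * (2) + (-0.104) * (-3)
                   = 0.8160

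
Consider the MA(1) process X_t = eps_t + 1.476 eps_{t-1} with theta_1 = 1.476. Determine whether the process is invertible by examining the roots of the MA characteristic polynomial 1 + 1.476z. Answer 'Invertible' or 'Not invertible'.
\text{Not invertible}

The MA(q) characteristic polynomial is P(z) = 1 + 1.476z.
Invertibility requires all roots to lie outside the unit circle, i.e. |z| > 1 for every root.
This is linear in z: 1 + (1.476) z = 0  =>  z = -1/(1.476) = -0.677507,  |z| = 0.677507.
Moduli of all roots: 0.6775.
All moduli strictly greater than 1? No.
Verdict: Not invertible.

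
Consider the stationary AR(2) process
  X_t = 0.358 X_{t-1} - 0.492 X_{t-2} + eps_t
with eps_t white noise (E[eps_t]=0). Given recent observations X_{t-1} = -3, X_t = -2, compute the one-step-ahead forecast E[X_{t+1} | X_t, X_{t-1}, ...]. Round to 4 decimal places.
E[X_{t+1} \mid \mathcal F_t] = 0.7600

For an AR(p) model X_t = c + sum_i phi_i X_{t-i} + eps_t, the
one-step-ahead conditional mean is
  E[X_{t+1} | X_t, ...] = c + sum_i phi_i X_{t+1-i}.
Substitute known values:
  E[X_{t+1} | ...] = (0.358) * (-2) + (-0.492) * (-3)
                   = 0.7600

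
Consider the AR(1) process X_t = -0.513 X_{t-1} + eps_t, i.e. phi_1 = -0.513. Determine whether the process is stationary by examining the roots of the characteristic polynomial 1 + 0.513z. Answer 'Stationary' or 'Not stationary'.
\text{Stationary}

The AR(p) characteristic polynomial is P(z) = 1 + 0.513z.
Stationarity requires all roots to lie outside the unit circle, i.e. |z| > 1 for every root.
This is linear in z: 1 + (0.513) z = 0  =>  z = -1/(0.513) = -1.949318,  |z| = 1.949318.
Moduli of all roots: 1.9493.
All moduli strictly greater than 1? Yes.
Verdict: Stationary.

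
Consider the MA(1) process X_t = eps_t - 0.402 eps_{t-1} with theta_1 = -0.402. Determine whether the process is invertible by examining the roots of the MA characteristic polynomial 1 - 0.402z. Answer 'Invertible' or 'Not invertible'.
\text{Invertible}

The MA(q) characteristic polynomial is P(z) = 1 - 0.402z.
Invertibility requires all roots to lie outside the unit circle, i.e. |z| > 1 for every root.
This is linear in z: 1 + (-0.402) z = 0  =>  z = -1/(-0.402) = 2.487562,  |z| = 2.487562.
Moduli of all roots: 2.4876.
All moduli strictly greater than 1? Yes.
Verdict: Invertible.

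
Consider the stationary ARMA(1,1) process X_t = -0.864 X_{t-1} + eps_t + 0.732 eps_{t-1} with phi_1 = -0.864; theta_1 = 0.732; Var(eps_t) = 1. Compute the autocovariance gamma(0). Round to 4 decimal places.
\gamma(0) = 1.0687

Multiply the model equation by X_{t-k} and take expectations. With theta_0 = psi_0 = 1 and psi_j the MA(infinity) weights, this gives
  gamma(k) - sum_i phi_i gamma(k-i) = c_k,
  c_k = sigma^2 * sum_{j=k..q} theta_j psi_{j-k}   (c_k = 0 for k > q),
using gamma(-m) = gamma(m).
psi-weights needed (psi_j = theta_j + sum_i phi_i psi_{j-i}):
  psi_1 = theta_1 + phi_1 = 0.732 + (-0.864) = -0.132
Right-hand sides:
  c_0 = sigma^2 (1 + theta_1 psi_1) = 1 * (1 + (0.732)(-0.132)) = 1 * 0.903376 = 0.903376
  c_1 = sigma^2 theta_1 = 1 * (0.732) = 0.732
  c_2 = 0
Equations for k = 0 and k = 1 (AR order 1):
  gamma(0) = phi_1 gamma(1) + c_0
  gamma(1) = phi_1 gamma(0) + c_1
Substituting the second into the first: gamma(0) (1 - phi_1^2) = c_0 + phi_1 c_1, so
  gamma(0) = (c_0 + phi_1 c_1) / (1 - phi_1^2) = (0.903376 + (-0.864)(0.732)) / (1 - (-0.864)^2) = 0.270928 / 0.253504 = 1.068733.
Therefore gamma(0) = 1.0687 (to 4 decimal places).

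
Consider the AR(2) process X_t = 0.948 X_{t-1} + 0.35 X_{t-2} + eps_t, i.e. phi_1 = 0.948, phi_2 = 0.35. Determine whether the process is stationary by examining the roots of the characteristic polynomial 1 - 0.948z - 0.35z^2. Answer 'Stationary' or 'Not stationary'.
\text{Not stationary}

The AR(p) characteristic polynomial is P(z) = 1 - 0.948z - 0.35z^2.
Stationarity requires all roots to lie outside the unit circle, i.e. |z| > 1 for every root.
Set 1 + (-0.948) z + (-0.35) z^2 = 0, i.e. a z^2 + b z + c = 0 with a = -0.35, b = -0.948, c = 1.
Discriminant D = b^2 - 4ac = (-0.948)^2 - 4*(-0.35)*1 = 0.898704 - (-1.4) = 2.298704.
D >= 0, so the roots are real: z = (-b +/- sqrt(D)) / (2a) = (0.948 +/- 1.516148) / (-0.7).
  z_1 = (0.948 + 1.516148) / (-0.7) = -3.5202,   |z_1| = 3.5202.
  z_2 = (0.948 - 1.516148) / (-0.7) = 0.8116,   |z_2| = 0.8116.
Moduli of all roots: 3.5202, 0.8116.
All moduli strictly greater than 1? No.
Verdict: Not stationary.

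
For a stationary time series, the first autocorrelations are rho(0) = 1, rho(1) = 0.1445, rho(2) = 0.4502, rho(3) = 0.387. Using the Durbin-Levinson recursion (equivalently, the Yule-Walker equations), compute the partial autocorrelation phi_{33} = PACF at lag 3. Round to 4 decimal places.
\phi_{33} = 0.3630

The PACF at lag k is phi_{kk}, the last component of the solution
to the Yule-Walker system G_k phi = r_k where
  (G_k)_{ij} = rho(|i - j|), (r_k)_i = rho(i), i,j = 1..k.
Equivalently, Durbin-Levinson gives phi_{kk} iteratively:
  phi_{11} = rho(1)
  phi_{kk} = [rho(k) - sum_{j=1..k-1} phi_{k-1,j} rho(k-j)]
            / [1 - sum_{j=1..k-1} phi_{k-1,j} rho(j)],
  phi_{k,j} = phi_{k-1,j} - phi_{kk} phi_{k-1,k-j},  j = 1..k-1.
Step k = 1:
  phi_11 = rho(1) = 0.1445.
Step k = 2:
  phi_22 = [rho(2) - phi_11 rho(1)] / [1 - phi_11 rho(1)] = [0.4502 - (0.1445)(0.1445)] / [1 - (0.1445)(0.1445)]
         = 0.42931975 / 0.97911975 = 0.438475.
  Update: phi_21 = phi_11 - phi_22 phi_11 = 0.1445 - (0.438475)(0.1445) = 0.08114.
Step k = 3:
  phi_33 = [rho(3) - phi_21 rho(2) - phi_22 rho(1)] / [1 - phi_21 rho(1) - phi_22 rho(2)]
    numerator   = 0.387 - (0.08114)(0.4502) - (0.438475)(0.1445) = 0.28711095
    denominator = 1 - (0.08114)(0.1445) - (0.438475)(0.4502) = 0.79087368
  phi_33 = 0.28711095 / 0.79087368 = 0.363.
Therefore phi_{33} = 0.3630.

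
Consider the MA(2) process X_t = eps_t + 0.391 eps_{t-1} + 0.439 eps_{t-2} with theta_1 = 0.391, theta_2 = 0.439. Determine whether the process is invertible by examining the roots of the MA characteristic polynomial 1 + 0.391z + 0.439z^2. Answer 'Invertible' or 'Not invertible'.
\text{Invertible}

The MA(q) characteristic polynomial is P(z) = 1 + 0.391z + 0.439z^2.
Invertibility requires all roots to lie outside the unit circle, i.e. |z| > 1 for every root.
Set 1 + (0.391) z + (0.439) z^2 = 0, i.e. a z^2 + b z + c = 0 with a = 0.439, b = 0.391, c = 1.
Discriminant D = b^2 - 4ac = (0.391)^2 - 4*(0.439)*1 = 0.152881 - (1.756) = -1.603119.
D < 0, so the roots are the complex-conjugate pair z = (-b +/- i sqrt(-D)) / (2a) = -0.4453 +/- 1.4421i.
For a conjugate pair |z|^2 = z * conj(z) = (product of roots) = c/a = 1/(0.439) = 2.277904, so |z| = sqrt(2.277904) = 1.5093 for both roots.
Moduli of all roots: 1.5093, 1.5093.
All moduli strictly greater than 1? Yes.
Verdict: Invertible.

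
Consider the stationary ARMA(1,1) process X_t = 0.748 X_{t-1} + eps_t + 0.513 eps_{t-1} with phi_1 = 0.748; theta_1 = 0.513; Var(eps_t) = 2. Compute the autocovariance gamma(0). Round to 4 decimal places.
\gamma(0) = 9.2197

Multiply the model equation by X_{t-k} and take expectations. With theta_0 = psi_0 = 1 and psi_j the MA(infinity) weights, this gives
  gamma(k) - sum_i phi_i gamma(k-i) = c_k,
  c_k = sigma^2 * sum_{j=k..q} theta_j psi_{j-k}   (c_k = 0 for k > q),
using gamma(-m) = gamma(m).
psi-weights needed (psi_j = theta_j + sum_i phi_i psi_{j-i}):
  psi_1 = theta_1 + phi_1 = 0.513 + (0.748) = 1.261
Right-hand sides:
  c_0 = sigma^2 (1 + theta_1 psi_1) = 2 * (1 + (0.513)(1.261)) = 2 * 1.646893 = 3.293786
  c_1 = sigma^2 theta_1 = 2 * (0.513) = 1.026
  c_2 = 0
Equations for k = 0 and k = 1 (AR order 1):
  gamma(0) = phi_1 gamma(1) + c_0
  gamma(1) = phi_1 gamma(0) + c_1
Substituting the second into the first: gamma(0) (1 - phi_1^2) = c_0 + phi_1 c_1, so
  gamma(0) = (c_0 + phi_1 c_1) / (1 - phi_1^2) = (3.293786 + (0.748)(1.026)) / (1 - (0.748)^2) = 4.061234 / 0.440496 = 9.219684.
Therefore gamma(0) = 9.2197 (to 4 decimal places).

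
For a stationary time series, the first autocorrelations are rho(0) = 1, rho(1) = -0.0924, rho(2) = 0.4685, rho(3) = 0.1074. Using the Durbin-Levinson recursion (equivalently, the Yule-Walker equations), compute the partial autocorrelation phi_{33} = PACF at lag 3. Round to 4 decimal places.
\phi_{33} = 0.2230

The PACF at lag k is phi_{kk}, the last component of the solution
to the Yule-Walker system G_k phi = r_k where
  (G_k)_{ij} = rho(|i - j|), (r_k)_i = rho(i), i,j = 1..k.
Equivalently, Durbin-Levinson gives phi_{kk} iteratively:
  phi_{11} = rho(1)
  phi_{kk} = [rho(k) - sum_{j=1..k-1} phi_{k-1,j} rho(k-j)]
            / [1 - sum_{j=1..k-1} phi_{k-1,j} rho(j)],
  phi_{k,j} = phi_{k-1,j} - phi_{kk} phi_{k-1,k-j},  j = 1..k-1.
Step k = 1:
  phi_11 = rho(1) = -0.0924.
Step k = 2:
  phi_22 = [rho(2) - phi_11 rho(1)] / [1 - phi_11 rho(1)] = [0.4685 - (-0.0924)(-0.0924)] / [1 - (-0.0924)(-0.0924)]
         = 0.45996224 / 0.99146224 = 0.463923.
  Update: phi_21 = phi_11 - phi_22 phi_11 = -0.0924 - (0.463923)(-0.0924) = -0.049534.
Step k = 3:
  phi_33 = [rho(3) - phi_21 rho(2) - phi_22 rho(1)] / [1 - phi_21 rho(1) - phi_22 rho(2)]
    numerator   = 0.1074 - (-0.049534)(0.4685) - (0.463923)(-0.0924) = 0.17347294
    denominator = 1 - (-0.049534)(-0.0924) - (0.463923)(0.4685) = 0.77807513
  phi_33 = 0.17347294 / 0.77807513 = 0.223.
Therefore phi_{33} = 0.2230.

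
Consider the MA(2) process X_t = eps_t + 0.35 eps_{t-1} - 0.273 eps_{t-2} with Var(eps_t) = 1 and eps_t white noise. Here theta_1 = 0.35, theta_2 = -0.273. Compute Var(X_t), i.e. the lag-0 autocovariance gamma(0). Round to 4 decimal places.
\gamma(0) = 1.1970

For an MA(q) process X_t = eps_t + sum_i theta_i eps_{t-i} with
Var(eps_t) = sigma^2, the variance is
  gamma(0) = sigma^2 * (1 + sum_i theta_i^2).
  sum_i theta_i^2 = (0.35)^2 + (-0.273)^2 = 0.1225 + 0.074529 = 0.197029.
  gamma(0) = 1 * (1 + 0.197029) = 1 * 1.197029 = 1.197029, which rounds to 1.1970.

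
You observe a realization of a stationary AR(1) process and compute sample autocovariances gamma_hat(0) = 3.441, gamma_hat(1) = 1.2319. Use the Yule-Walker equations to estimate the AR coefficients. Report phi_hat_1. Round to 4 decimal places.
\hat\phi_{1} = 0.3580

The Yule-Walker equations for an AR(p) process read, in matrix form,
  Gamma_p phi = r_p,   with   (Gamma_p)_{ij} = gamma(|i - j|),
                       (r_p)_i = gamma(i),   i,j = 1..p.
Substitute the sample gammas (Toeplitz matrix and right-hand side of size 1):
  Gamma_p = [[3.441]]
  r_p     = [1.2319]
With p = 1 this is the single equation gamma(0) phi_1 = gamma(1):
  phi_hat_1 = gamma(1) / gamma(0) = 1.2319 / 3.441 = 0.3580.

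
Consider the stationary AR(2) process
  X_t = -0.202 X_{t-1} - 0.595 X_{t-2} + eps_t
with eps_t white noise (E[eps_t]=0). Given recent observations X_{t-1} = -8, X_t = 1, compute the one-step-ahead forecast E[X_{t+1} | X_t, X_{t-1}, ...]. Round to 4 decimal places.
E[X_{t+1} \mid \mathcal F_t] = 4.5580

For an AR(p) model X_t = c + sum_i phi_i X_{t-i} + eps_t, the
one-step-ahead conditional mean is
  E[X_{t+1} | X_t, ...] = c + sum_i phi_i X_{t+1-i}.
Substitute known values:
  E[X_{t+1} | ...] = (-0.202) * (1) + (-0.595) * (-8)
                   = 4.5580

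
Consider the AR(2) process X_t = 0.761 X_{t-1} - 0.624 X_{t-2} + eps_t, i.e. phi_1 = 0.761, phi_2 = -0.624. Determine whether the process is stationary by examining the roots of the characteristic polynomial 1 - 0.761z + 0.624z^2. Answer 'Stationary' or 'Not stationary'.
\text{Stationary}

The AR(p) characteristic polynomial is P(z) = 1 - 0.761z + 0.624z^2.
Stationarity requires all roots to lie outside the unit circle, i.e. |z| > 1 for every root.
Set 1 + (-0.761) z + (0.624) z^2 = 0, i.e. a z^2 + b z + c = 0 with a = 0.624, b = -0.761, c = 1.
Discriminant D = b^2 - 4ac = (-0.761)^2 - 4*(0.624)*1 = 0.579121 - (2.496) = -1.916879.
D < 0, so the roots are the complex-conjugate pair z = (-b +/- i sqrt(-D)) / (2a) = 0.6098 +/- 1.1094i.
For a conjugate pair |z|^2 = z * conj(z) = (product of roots) = c/a = 1/(0.624) = 1.602564, so |z| = sqrt(1.602564) = 1.2659 for both roots.
Moduli of all roots: 1.2659, 1.2659.
All moduli strictly greater than 1? Yes.
Verdict: Stationary.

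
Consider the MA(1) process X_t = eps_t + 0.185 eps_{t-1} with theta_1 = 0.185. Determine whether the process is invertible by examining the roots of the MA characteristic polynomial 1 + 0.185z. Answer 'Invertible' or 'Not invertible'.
\text{Invertible}

The MA(q) characteristic polynomial is P(z) = 1 + 0.185z.
Invertibility requires all roots to lie outside the unit circle, i.e. |z| > 1 for every root.
This is linear in z: 1 + (0.185) z = 0  =>  z = -1/(0.185) = -5.405405,  |z| = 5.405405.
Moduli of all roots: 5.4054.
All moduli strictly greater than 1? Yes.
Verdict: Invertible.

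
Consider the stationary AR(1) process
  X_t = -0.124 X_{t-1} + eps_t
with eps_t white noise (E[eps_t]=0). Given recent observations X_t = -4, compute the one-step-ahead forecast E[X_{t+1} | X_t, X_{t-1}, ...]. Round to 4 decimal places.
E[X_{t+1} \mid \mathcal F_t] = 0.4960

For an AR(p) model X_t = c + sum_i phi_i X_{t-i} + eps_t, the
one-step-ahead conditional mean is
  E[X_{t+1} | X_t, ...] = c + sum_i phi_i X_{t+1-i}.
Substitute known values:
  E[X_{t+1} | ...] = (-0.124) * (-4)
                   = 0.4960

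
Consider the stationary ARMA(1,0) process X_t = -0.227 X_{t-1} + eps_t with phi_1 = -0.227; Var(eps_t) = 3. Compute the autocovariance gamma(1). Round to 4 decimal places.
\gamma(1) = -0.7180

Multiply the model equation by X_{t-k} and take expectations. With theta_0 = psi_0 = 1 and psi_j the MA(infinity) weights, this gives
  gamma(k) - sum_i phi_i gamma(k-i) = c_k,
  c_k = sigma^2 * sum_{j=k..q} theta_j psi_{j-k}   (c_k = 0 for k > q),
using gamma(-m) = gamma(m).
Pure AR (q = 0): c_0 = sigma^2 = 3, c_k = 0 for k >= 1.
Equations for k = 0 and k = 1 (AR order 1):
  gamma(0) = phi_1 gamma(1) + c_0
  gamma(1) = phi_1 gamma(0) + c_1
Substituting the second into the first: gamma(0) (1 - phi_1^2) = c_0 + phi_1 c_1, so
  gamma(0) = c_0 / (1 - phi_1^2) = 3 / (1 - (-0.227)^2) = 3 / 0.948471 = 3.162985.
  gamma(1) = phi_1 gamma(0) = (-0.227)(3.162985) = -0.717998.
Therefore gamma(1) = -0.7180 (to 4 decimal places).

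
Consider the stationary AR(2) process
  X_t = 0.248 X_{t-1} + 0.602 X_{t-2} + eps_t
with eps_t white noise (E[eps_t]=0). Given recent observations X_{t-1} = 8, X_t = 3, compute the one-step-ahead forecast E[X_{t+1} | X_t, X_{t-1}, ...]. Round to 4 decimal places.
E[X_{t+1} \mid \mathcal F_t] = 5.5600

For an AR(p) model X_t = c + sum_i phi_i X_{t-i} + eps_t, the
one-step-ahead conditional mean is
  E[X_{t+1} | X_t, ...] = c + sum_i phi_i X_{t+1-i}.
Substitute known values:
  E[X_{t+1} | ...] = (0.248) * (3) + (0.602) * (8)
                   = 5.5600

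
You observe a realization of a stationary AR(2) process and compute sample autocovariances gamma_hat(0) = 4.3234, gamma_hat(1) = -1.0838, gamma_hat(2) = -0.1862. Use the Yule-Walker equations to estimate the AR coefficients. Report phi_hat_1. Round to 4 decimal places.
\hat\phi_{1} = -0.2790

The Yule-Walker equations for an AR(p) process read, in matrix form,
  Gamma_p phi = r_p,   with   (Gamma_p)_{ij} = gamma(|i - j|),
                       (r_p)_i = gamma(i),   i,j = 1..p.
Substitute the sample gammas (Toeplitz matrix and right-hand side of size 2):
  Gamma_p = [[4.3234, -1.0838], [-1.0838, 4.3234]]
  r_p     = [-1.0838, -0.1862]
Written out:
  4.3234 phi_1 - 1.0838 phi_2 = -1.0838
  -1.0838 phi_1 + 4.3234 phi_2 = -0.1862
Solve by Cramer's rule:
  det = gamma(0)^2 - gamma(1)^2 = (4.3234)^2 - (-1.0838)^2 = 18.69178756 - 1.17462244 = 17.51716512
  phi_hat_1 = [gamma(1) gamma(0) - gamma(1) gamma(2)] / det = [(-1.0838)(4.3234) - (-1.0838)(-0.1862)] / 17.51716512 = -4.88750448 / 17.51716512 = -0.279
  phi_hat_2 = [gamma(0) gamma(2) - gamma(1)^2] / det = [(4.3234)(-0.1862) - (-1.0838)^2] / 17.51716512 = -1.97963952 / 17.51716512 = -0.113
So phi_hat = [-0.2790, -0.1130].
Therefore phi_hat_1 = -0.2790.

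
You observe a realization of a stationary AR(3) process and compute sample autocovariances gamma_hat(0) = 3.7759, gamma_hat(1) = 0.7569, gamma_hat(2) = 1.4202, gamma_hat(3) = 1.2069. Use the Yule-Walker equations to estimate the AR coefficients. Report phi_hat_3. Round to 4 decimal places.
\hat\phi_{3} = 0.2380

The Yule-Walker equations for an AR(p) process read, in matrix form,
  Gamma_p phi = r_p,   with   (Gamma_p)_{ij} = gamma(|i - j|),
                       (r_p)_i = gamma(i),   i,j = 1..p.
Substitute the sample gammas (Toeplitz matrix and right-hand side of size 3):
  Gamma_p = [[3.7759, 0.7569, 1.4202], [0.7569, 3.7759, 0.7569], [1.4202, 0.7569, 3.7759]]
  r_p     = [0.7569, 1.4202, 1.2069]
Written out (R1..R3):
  (R1) 3.7759 phi_1 + 0.7569 phi_2 + 1.4202 phi_3 = 0.7569
  (R2) 0.7569 phi_1 + 3.7759 phi_2 + 0.7569 phi_3 = 1.4202
  (R3) 1.4202 phi_1 + 0.7569 phi_2 + 3.7759 phi_3 = 1.2069
Gaussian elimination:
  R2 <- R2 - (0.7569/3.7759) R1 = R2 - (0.200456) R1:  3.624175 phi_2 + 0.472213 phi_3 = 1.268475
  R3 <- R3 - (1.4202/3.7759) R1 = R3 - (0.376122) R1:  0.472213 phi_2 + 3.241731 phi_3 = 0.922213
  R3 <- R3 - (0.472213/3.624175) R2 = R3 - (0.130295) R2:  3.180204 phi_3 = 0.756937
Back-substitution:
  phi_hat_3 = 0.756937 / 3.180204 = 0.238015
  phi_hat_2 = (1.268475 - (0.472213)(0.238015)) / 3.624175 = 0.318992
  phi_hat_1 = (0.7569 - (0.7569)(0.318992) - (1.4202)(0.238015)) / 3.7759 = 0.046989
So phi_hat = [0.0470, 0.3190, 0.2380].
Therefore phi_hat_3 = 0.2380.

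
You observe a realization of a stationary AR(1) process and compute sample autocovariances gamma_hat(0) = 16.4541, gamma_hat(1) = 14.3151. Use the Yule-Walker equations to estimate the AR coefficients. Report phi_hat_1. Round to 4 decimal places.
\hat\phi_{1} = 0.8700

The Yule-Walker equations for an AR(p) process read, in matrix form,
  Gamma_p phi = r_p,   with   (Gamma_p)_{ij} = gamma(|i - j|),
                       (r_p)_i = gamma(i),   i,j = 1..p.
Substitute the sample gammas (Toeplitz matrix and right-hand side of size 1):
  Gamma_p = [[16.4541]]
  r_p     = [14.3151]
With p = 1 this is the single equation gamma(0) phi_1 = gamma(1):
  phi_hat_1 = gamma(1) / gamma(0) = 14.3151 / 16.4541 = 0.8700.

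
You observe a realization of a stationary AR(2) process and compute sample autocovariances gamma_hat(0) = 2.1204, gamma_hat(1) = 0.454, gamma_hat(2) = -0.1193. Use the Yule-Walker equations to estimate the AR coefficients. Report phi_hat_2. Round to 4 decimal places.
\hat\phi_{2} = -0.1070

The Yule-Walker equations for an AR(p) process read, in matrix form,
  Gamma_p phi = r_p,   with   (Gamma_p)_{ij} = gamma(|i - j|),
                       (r_p)_i = gamma(i),   i,j = 1..p.
Substitute the sample gammas (Toeplitz matrix and right-hand side of size 2):
  Gamma_p = [[2.1204, 0.454], [0.454, 2.1204]]
  r_p     = [0.454, -0.1193]
Written out:
  2.1204 phi_1 + 0.454 phi_2 = 0.454
  0.454 phi_1 + 2.1204 phi_2 = -0.1193
Solve by Cramer's rule:
  det = gamma(0)^2 - gamma(1)^2 = (2.1204)^2 - (0.454)^2 = 4.49609616 - 0.206116 = 4.28998016
  phi_hat_1 = [gamma(1) gamma(0) - gamma(1) gamma(2)] / det = [(0.454)(2.1204) - (0.454)(-0.1193)] / 4.28998016 = 1.0168238 / 4.28998016 = 0.237
  phi_hat_2 = [gamma(0) gamma(2) - gamma(1)^2] / det = [(2.1204)(-0.1193) - (0.454)^2] / 4.28998016 = -0.45907972 / 4.28998016 = -0.107
So phi_hat = [0.2370, -0.1070].
Therefore phi_hat_2 = -0.1070.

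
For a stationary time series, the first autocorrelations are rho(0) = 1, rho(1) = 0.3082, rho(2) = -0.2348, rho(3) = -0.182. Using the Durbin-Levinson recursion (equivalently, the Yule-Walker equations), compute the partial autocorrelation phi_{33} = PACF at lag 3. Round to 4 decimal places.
\phi_{33} = 0.0370

The PACF at lag k is phi_{kk}, the last component of the solution
to the Yule-Walker system G_k phi = r_k where
  (G_k)_{ij} = rho(|i - j|), (r_k)_i = rho(i), i,j = 1..k.
Equivalently, Durbin-Levinson gives phi_{kk} iteratively:
  phi_{11} = rho(1)
  phi_{kk} = [rho(k) - sum_{j=1..k-1} phi_{k-1,j} rho(k-j)]
            / [1 - sum_{j=1..k-1} phi_{k-1,j} rho(j)],
  phi_{k,j} = phi_{k-1,j} - phi_{kk} phi_{k-1,k-j},  j = 1..k-1.
Step k = 1:
  phi_11 = rho(1) = 0.3082.
Step k = 2:
  phi_22 = [rho(2) - phi_11 rho(1)] / [1 - phi_11 rho(1)] = [-0.2348 - (0.3082)(0.3082)] / [1 - (0.3082)(0.3082)]
         = -0.32978724 / 0.90501276 = -0.364401.
  Update: phi_21 = phi_11 - phi_22 phi_11 = 0.3082 - (-0.364401)(0.3082) = 0.420508.
Step k = 3:
  phi_33 = [rho(3) - phi_21 rho(2) - phi_22 rho(1)] / [1 - phi_21 rho(1) - phi_22 rho(2)]
    numerator   = -0.182 - (0.420508)(-0.2348) - (-0.364401)(0.3082) = 0.02904363
    denominator = 1 - (0.420508)(0.3082) - (-0.364401)(-0.2348) = 0.78483807
  phi_33 = 0.02904363 / 0.78483807 = 0.037.
Therefore phi_{33} = 0.0370.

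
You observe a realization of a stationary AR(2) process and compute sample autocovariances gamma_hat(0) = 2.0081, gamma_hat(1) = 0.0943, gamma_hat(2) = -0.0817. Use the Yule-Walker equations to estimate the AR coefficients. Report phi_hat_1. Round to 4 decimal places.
\hat\phi_{1} = 0.0490

The Yule-Walker equations for an AR(p) process read, in matrix form,
  Gamma_p phi = r_p,   with   (Gamma_p)_{ij} = gamma(|i - j|),
                       (r_p)_i = gamma(i),   i,j = 1..p.
Substitute the sample gammas (Toeplitz matrix and right-hand side of size 2):
  Gamma_p = [[2.0081, 0.0943], [0.0943, 2.0081]]
  r_p     = [0.0943, -0.0817]
Written out:
  2.0081 phi_1 + 0.0943 phi_2 = 0.0943
  0.0943 phi_1 + 2.0081 phi_2 = -0.0817
Solve by Cramer's rule:
  det = gamma(0)^2 - gamma(1)^2 = (2.0081)^2 - (0.0943)^2 = 4.03246561 - 0.00889249 = 4.02357312
  phi_hat_1 = [gamma(1) gamma(0) - gamma(1) gamma(2)] / det = [(0.0943)(2.0081) - (0.0943)(-0.0817)] / 4.02357312 = 0.19706814 / 4.02357312 = 0.049
  phi_hat_2 = [gamma(0) gamma(2) - gamma(1)^2] / det = [(2.0081)(-0.0817) - (0.0943)^2] / 4.02357312 = -0.17295426 / 4.02357312 = -0.043
So phi_hat = [0.0490, -0.0430].
Therefore phi_hat_1 = 0.0490.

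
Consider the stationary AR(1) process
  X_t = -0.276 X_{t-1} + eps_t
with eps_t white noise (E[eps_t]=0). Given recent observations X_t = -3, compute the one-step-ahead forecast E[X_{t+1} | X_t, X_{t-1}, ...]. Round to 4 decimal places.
E[X_{t+1} \mid \mathcal F_t] = 0.8280

For an AR(p) model X_t = c + sum_i phi_i X_{t-i} + eps_t, the
one-step-ahead conditional mean is
  E[X_{t+1} | X_t, ...] = c + sum_i phi_i X_{t+1-i}.
Substitute known values:
  E[X_{t+1} | ...] = (-0.276) * (-3)
                   = 0.8280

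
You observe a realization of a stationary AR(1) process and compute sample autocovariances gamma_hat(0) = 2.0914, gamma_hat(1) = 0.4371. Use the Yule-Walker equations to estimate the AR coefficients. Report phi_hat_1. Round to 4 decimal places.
\hat\phi_{1} = 0.2090

The Yule-Walker equations for an AR(p) process read, in matrix form,
  Gamma_p phi = r_p,   with   (Gamma_p)_{ij} = gamma(|i - j|),
                       (r_p)_i = gamma(i),   i,j = 1..p.
Substitute the sample gammas (Toeplitz matrix and right-hand side of size 1):
  Gamma_p = [[2.0914]]
  r_p     = [0.4371]
With p = 1 this is the single equation gamma(0) phi_1 = gamma(1):
  phi_hat_1 = gamma(1) / gamma(0) = 0.4371 / 2.0914 = 0.2090.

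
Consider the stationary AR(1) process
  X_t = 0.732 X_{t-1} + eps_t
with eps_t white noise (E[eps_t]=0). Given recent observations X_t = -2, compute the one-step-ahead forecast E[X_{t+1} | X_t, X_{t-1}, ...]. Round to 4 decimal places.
E[X_{t+1} \mid \mathcal F_t] = -1.4640

For an AR(p) model X_t = c + sum_i phi_i X_{t-i} + eps_t, the
one-step-ahead conditional mean is
  E[X_{t+1} | X_t, ...] = c + sum_i phi_i X_{t+1-i}.
Substitute known values:
  E[X_{t+1} | ...] = (0.732) * (-2)
                   = -1.4640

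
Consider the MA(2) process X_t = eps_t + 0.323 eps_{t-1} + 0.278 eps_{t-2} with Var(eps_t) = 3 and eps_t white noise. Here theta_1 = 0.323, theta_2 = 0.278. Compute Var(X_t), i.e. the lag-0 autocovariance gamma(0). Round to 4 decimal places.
\gamma(0) = 3.5448

For an MA(q) process X_t = eps_t + sum_i theta_i eps_{t-i} with
Var(eps_t) = sigma^2, the variance is
  gamma(0) = sigma^2 * (1 + sum_i theta_i^2).
  sum_i theta_i^2 = (0.323)^2 + (0.278)^2 = 0.104329 + 0.077284 = 0.181613.
  gamma(0) = 3 * (1 + 0.181613) = 3 * 1.181613 = 3.544839, which rounds to 3.5448.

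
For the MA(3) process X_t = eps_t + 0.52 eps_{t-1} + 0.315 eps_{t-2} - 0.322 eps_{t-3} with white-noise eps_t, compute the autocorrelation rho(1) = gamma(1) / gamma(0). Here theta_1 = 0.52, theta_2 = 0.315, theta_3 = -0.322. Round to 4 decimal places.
\rho(1) = 0.3953

For an MA(q) process with theta_0 = 1, the autocovariance is
  gamma(k) = sigma^2 * sum_{i=0..q-k} theta_i * theta_{i+k},
and rho(k) = gamma(k) / gamma(0). Sigma^2 cancels.
  numerator   = (1)*(0.52) + (0.52)*(0.315) + (0.315)*(-0.322) = 0.58237.
  denominator = (1)^2 + (0.52)^2 + (0.315)^2 + (-0.322)^2 = 1.473309.
  rho(1) = 0.58237 / 1.473309 = 0.3953.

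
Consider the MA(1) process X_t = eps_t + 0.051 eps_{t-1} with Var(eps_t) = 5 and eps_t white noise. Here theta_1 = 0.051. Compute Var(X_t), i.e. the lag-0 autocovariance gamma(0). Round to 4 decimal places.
\gamma(0) = 5.0130

For an MA(q) process X_t = eps_t + sum_i theta_i eps_{t-i} with
Var(eps_t) = sigma^2, the variance is
  gamma(0) = sigma^2 * (1 + sum_i theta_i^2).
  sum_i theta_i^2 = (0.051)^2 = 0.002601.
  gamma(0) = 5 * (1 + 0.002601) = 5 * 1.002601 = 5.013005, which rounds to 5.0130.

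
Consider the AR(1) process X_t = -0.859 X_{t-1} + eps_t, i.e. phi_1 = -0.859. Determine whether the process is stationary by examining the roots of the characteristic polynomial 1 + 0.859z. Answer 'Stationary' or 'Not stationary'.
\text{Stationary}

The AR(p) characteristic polynomial is P(z) = 1 + 0.859z.
Stationarity requires all roots to lie outside the unit circle, i.e. |z| > 1 for every root.
This is linear in z: 1 + (0.859) z = 0  =>  z = -1/(0.859) = -1.164144,  |z| = 1.164144.
Moduli of all roots: 1.1641.
All moduli strictly greater than 1? Yes.
Verdict: Stationary.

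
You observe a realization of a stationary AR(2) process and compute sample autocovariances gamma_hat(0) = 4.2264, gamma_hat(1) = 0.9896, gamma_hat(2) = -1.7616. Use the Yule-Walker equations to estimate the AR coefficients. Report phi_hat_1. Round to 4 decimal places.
\hat\phi_{1} = 0.3510

The Yule-Walker equations for an AR(p) process read, in matrix form,
  Gamma_p phi = r_p,   with   (Gamma_p)_{ij} = gamma(|i - j|),
                       (r_p)_i = gamma(i),   i,j = 1..p.
Substitute the sample gammas (Toeplitz matrix and right-hand side of size 2):
  Gamma_p = [[4.2264, 0.9896], [0.9896, 4.2264]]
  r_p     = [0.9896, -1.7616]
Written out:
  4.2264 phi_1 + 0.9896 phi_2 = 0.9896
  0.9896 phi_1 + 4.2264 phi_2 = -1.7616
Solve by Cramer's rule:
  det = gamma(0)^2 - gamma(1)^2 = (4.2264)^2 - (0.9896)^2 = 17.86245696 - 0.97930816 = 16.8831488
  phi_hat_1 = [gamma(1) gamma(0) - gamma(1) gamma(2)] / det = [(0.9896)(4.2264) - (0.9896)(-1.7616)] / 16.8831488 = 5.9257248 / 16.8831488 = 0.351
  phi_hat_2 = [gamma(0) gamma(2) - gamma(1)^2] / det = [(4.2264)(-1.7616) - (0.9896)^2] / 16.8831488 = -8.4245344 / 16.8831488 = -0.499
So phi_hat = [0.3510, -0.4990].
Therefore phi_hat_1 = 0.3510.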